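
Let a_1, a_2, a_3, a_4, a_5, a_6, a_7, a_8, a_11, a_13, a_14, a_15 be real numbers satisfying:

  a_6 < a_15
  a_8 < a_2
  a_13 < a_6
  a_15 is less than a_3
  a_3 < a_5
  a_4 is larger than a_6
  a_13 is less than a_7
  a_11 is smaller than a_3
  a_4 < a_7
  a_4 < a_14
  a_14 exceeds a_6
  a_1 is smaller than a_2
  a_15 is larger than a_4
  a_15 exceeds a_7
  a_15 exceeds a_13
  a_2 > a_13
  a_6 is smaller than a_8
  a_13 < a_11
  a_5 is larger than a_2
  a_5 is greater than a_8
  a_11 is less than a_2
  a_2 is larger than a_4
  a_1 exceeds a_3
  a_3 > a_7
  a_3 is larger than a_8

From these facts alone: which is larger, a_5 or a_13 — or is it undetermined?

a_13 < a_6 < a_4 < a_7 < a_15 < a_3 < a_1 < a_2 < a_5, by transitivity through a_6, a_4, a_7, a_15, a_3, a_1, a_2.
So a_5 is larger.

a_5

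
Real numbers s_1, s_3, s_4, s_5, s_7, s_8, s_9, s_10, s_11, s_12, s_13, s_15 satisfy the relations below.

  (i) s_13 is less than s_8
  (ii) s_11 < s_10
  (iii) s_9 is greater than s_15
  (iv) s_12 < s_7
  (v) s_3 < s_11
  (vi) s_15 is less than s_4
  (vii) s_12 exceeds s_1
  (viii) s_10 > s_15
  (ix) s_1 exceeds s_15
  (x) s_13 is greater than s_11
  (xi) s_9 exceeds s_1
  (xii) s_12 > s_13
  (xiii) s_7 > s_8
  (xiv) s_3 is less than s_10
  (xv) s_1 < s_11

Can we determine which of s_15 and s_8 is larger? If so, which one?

s_8

The relevant relations are s_15 < s_1; s_1 < s_11; s_11 < s_13; s_13 < s_8.
Chaining these gives s_15 < s_1 < s_11 < s_13 < s_8.
So s_8 is larger.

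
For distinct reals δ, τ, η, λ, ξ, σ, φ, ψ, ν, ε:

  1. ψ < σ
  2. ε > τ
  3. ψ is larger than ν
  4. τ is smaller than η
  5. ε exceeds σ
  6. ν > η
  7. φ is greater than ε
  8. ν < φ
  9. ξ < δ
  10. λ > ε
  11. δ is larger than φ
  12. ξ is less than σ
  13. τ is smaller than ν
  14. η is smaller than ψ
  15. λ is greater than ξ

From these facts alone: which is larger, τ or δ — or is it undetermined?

τ < η and η < ν give τ < ν.
With ν < ψ: τ < η < ν < ψ.
With ψ < σ: τ < η < ν < ψ < σ.
Then σ < ε extends the chain to ε.
With ε < φ: τ < η < ν < ψ < σ < ε < φ.
With φ < δ: τ < η < ν < ψ < σ < ε < φ < δ.
So δ is larger.

δ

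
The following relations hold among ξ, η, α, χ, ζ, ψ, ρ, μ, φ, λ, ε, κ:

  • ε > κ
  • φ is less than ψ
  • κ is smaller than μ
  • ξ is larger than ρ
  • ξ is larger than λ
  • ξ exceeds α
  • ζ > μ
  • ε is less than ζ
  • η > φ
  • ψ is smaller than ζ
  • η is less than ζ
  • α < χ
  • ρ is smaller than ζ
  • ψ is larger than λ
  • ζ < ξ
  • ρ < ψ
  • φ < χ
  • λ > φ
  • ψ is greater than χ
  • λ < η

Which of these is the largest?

φ is not greatest since φ < χ; α is not greatest since α < χ; ρ is not greatest since ρ < ξ; λ is not greatest since λ < η; κ is not greatest since κ < μ; χ is not greatest since χ < ψ; μ is not greatest since μ < ζ; η is not greatest since η < ζ; ε is not greatest since ε < ζ; ψ is not greatest since ψ < ζ; ζ is not greatest since ζ < ξ.
Only ξ has nothing above it, so ξ is the largest.

ξ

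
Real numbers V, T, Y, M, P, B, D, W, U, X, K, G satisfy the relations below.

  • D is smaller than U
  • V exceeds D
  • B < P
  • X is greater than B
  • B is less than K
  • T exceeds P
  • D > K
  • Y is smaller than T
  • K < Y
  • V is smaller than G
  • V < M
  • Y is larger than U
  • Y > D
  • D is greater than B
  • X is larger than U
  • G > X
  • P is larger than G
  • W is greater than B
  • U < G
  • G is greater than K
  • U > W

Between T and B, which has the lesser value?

B

Link the given pairs in sequence: B < K; K < D; D < U; U < G; G < P; P < T.
Chaining these gives B < K < D < U < G < P < T.
So B < T; B is the smaller of the two.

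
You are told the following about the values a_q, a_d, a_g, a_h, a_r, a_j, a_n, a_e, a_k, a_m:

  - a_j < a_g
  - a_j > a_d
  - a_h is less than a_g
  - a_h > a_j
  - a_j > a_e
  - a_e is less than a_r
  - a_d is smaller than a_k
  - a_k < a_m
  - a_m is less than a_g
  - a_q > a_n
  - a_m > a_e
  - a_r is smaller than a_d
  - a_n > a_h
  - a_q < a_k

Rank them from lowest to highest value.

Nothing is placed below a_e, so it is least; from there a_e < a_r; a_r < a_d; a_d < a_j; a_j < a_h; a_h < a_n; a_n < a_q; a_q < a_k; a_k < a_m; a_m < a_g, each given directly.

a_e < a_r < a_d < a_j < a_h < a_n < a_q < a_k < a_m < a_g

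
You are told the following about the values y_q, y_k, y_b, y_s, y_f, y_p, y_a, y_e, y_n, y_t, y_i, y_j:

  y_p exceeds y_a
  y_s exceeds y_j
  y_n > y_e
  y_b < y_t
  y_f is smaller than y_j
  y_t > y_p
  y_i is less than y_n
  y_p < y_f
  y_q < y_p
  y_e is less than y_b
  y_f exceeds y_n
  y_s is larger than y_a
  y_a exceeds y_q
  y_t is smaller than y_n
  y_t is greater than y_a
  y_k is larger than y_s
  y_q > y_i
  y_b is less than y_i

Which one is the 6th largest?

Piecing the relations together gives one ordering: y_e < y_b < y_i < y_q < y_a < y_p < y_t < y_n < y_f < y_j < y_s < y_k.
Counting 6 from the largest end gives y_t.

y_t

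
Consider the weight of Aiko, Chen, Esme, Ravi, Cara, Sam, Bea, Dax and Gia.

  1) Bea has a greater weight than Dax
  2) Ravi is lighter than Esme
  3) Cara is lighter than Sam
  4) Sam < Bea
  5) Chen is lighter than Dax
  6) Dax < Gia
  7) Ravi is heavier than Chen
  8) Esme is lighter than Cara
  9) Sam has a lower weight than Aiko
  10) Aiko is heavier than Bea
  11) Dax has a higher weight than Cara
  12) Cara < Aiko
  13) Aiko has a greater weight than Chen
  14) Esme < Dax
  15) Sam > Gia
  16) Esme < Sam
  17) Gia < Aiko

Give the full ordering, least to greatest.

Nothing is placed below Chen, so it is least; from there Chen < Ravi; Ravi < Esme; Esme < Cara; Cara < Dax; Dax < Gia; Gia < Sam; Sam < Bea; Bea < Aiko, each given directly.

Chen < Ravi < Esme < Cara < Dax < Gia < Sam < Bea < Aiko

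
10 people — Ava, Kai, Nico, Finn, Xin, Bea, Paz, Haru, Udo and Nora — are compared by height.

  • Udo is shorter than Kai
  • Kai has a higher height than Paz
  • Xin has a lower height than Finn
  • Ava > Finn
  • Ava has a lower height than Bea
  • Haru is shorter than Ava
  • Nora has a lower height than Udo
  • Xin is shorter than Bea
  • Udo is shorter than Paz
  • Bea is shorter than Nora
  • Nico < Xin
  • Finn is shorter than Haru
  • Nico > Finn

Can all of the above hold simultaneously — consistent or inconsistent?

inconsistent

We have Finn < Nico stated directly, yet also Nico < Xin < Finn by chaining the others — so Nico < Finn. Contradiction.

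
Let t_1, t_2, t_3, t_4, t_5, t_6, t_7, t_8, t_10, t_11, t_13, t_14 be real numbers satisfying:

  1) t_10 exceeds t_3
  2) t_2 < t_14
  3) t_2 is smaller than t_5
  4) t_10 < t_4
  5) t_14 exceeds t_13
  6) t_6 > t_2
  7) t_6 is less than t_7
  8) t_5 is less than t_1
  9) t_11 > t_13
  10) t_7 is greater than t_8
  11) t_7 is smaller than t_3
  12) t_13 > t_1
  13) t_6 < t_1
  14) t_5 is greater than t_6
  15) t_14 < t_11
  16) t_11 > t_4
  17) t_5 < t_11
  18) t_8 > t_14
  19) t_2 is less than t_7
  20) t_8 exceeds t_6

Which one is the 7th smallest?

The consecutive relations fix a unique order: t_2 < t_6 < t_5 < t_1 < t_13 < t_14 < t_8 < t_7 < t_3 < t_10 < t_4 < t_11.
Counting 7 from the smallest end gives t_8.

t_8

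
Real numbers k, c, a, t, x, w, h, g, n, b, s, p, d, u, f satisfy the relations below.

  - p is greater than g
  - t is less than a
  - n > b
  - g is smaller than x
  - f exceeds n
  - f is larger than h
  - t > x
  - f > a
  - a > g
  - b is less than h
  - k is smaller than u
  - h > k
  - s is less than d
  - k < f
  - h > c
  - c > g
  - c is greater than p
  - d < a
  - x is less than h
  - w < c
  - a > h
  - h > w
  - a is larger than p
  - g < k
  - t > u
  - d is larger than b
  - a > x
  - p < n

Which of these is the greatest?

f

s is not greatest since s < d; g is not greatest since g < p; x is not greatest since x < t; p is not greatest since p < a; k is not greatest since k < h; w is not greatest since w < h; b is not greatest since b < h; u is not greatest since u < t; t is not greatest since t < a; n is not greatest since n < f; d is not greatest since d < a; c is not greatest since c < h; h is not greatest since h < a; a is not greatest since a < f.
Only f has nothing above it, so f is the greatest.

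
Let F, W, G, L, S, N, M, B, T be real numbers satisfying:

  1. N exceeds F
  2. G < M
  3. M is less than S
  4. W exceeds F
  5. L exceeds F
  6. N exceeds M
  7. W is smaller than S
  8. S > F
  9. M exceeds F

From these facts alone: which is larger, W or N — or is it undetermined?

undetermined

Following every chain through W: above W we get S; below W we get F.
N is not reached, and no chain runs the other way from N to W.
So the given relations leave the order of W and N undetermined.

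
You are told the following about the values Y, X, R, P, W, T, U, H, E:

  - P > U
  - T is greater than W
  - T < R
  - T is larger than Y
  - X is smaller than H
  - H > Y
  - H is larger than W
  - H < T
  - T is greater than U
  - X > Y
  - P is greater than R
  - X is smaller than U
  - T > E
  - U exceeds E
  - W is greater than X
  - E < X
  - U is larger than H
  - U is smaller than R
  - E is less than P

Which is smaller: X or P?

X

Chaining the given relations: X < W < H < U < T < R < P.
So X < P; X is the smaller of the two.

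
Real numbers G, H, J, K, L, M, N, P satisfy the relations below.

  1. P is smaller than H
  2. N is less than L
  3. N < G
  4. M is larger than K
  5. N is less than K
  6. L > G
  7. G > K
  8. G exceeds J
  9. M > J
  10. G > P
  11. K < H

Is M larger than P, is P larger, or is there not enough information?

Following every chain through P: above P we get G, L, H.
M is not reached, and no chain runs the other way from M to P.
So the given relations leave the order of P and M undetermined.

undetermined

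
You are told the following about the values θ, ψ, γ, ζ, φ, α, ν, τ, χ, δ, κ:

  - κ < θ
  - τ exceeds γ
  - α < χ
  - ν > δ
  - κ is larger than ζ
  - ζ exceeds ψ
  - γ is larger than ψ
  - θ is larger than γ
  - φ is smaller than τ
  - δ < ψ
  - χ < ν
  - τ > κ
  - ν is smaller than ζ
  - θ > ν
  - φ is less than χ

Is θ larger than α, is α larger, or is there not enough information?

θ

Chaining the given relations: α < χ < ν < ζ < κ < θ.
So θ is larger.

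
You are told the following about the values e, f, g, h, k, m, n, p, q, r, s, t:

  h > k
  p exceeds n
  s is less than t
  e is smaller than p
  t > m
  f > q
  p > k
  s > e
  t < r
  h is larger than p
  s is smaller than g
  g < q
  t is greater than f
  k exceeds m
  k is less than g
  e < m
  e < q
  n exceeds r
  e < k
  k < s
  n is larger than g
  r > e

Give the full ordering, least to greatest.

The consecutive links are each given: e < m; m < k; k < s; s < g; g < q; q < f; f < t; t < r; r < n; n < p; p < h.

e < m < k < s < g < q < f < t < r < n < p < h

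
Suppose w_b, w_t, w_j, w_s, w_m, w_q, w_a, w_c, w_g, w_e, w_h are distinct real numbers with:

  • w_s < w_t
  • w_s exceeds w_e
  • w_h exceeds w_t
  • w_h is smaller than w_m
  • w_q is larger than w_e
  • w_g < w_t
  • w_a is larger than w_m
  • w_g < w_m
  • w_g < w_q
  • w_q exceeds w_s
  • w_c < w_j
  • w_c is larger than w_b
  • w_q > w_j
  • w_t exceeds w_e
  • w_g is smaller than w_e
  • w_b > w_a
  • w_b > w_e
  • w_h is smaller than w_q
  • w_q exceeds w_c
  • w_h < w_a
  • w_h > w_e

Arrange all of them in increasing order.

Each adjacent pair is fixed by a given relation: w_g < w_e; w_e < w_s; w_s < w_t; w_t < w_h; w_h < w_m; w_m < w_a; w_a < w_b; w_b < w_c; w_c < w_j; w_j < w_q. Chaining them end to end gives the full order.

w_g < w_e < w_s < w_t < w_h < w_m < w_a < w_b < w_c < w_j < w_q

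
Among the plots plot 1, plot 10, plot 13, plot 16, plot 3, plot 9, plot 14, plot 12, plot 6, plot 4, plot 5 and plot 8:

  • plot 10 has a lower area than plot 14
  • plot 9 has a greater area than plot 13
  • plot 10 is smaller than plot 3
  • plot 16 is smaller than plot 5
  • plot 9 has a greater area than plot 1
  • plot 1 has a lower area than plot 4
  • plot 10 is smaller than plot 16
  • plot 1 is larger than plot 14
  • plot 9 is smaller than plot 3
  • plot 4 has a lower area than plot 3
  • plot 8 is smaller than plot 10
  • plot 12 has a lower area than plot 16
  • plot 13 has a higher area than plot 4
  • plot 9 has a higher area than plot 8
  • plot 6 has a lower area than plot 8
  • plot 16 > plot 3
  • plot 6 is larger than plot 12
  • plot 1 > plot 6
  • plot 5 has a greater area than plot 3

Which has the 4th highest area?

The consecutive relations fix a unique order: plot 12 < plot 6 < plot 8 < plot 10 < plot 14 < plot 1 < plot 4 < plot 13 < plot 9 < plot 3 < plot 16 < plot 5.
The 4th largest is plot 9.

plot 9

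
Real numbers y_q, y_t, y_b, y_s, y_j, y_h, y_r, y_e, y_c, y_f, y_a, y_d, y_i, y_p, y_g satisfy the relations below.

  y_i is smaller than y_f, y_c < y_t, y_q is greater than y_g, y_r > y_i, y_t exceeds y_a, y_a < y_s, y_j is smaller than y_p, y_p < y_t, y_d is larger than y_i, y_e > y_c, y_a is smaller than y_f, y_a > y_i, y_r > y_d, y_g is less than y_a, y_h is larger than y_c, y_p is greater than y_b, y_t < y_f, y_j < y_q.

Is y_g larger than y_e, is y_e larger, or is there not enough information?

Following every chain through y_g: above y_g we get y_a, y_s, y_t, y_q, y_f.
y_e is not reached, and no chain runs the other way from y_e to y_g.
So the given relations leave the order of y_g and y_e undetermined.

undetermined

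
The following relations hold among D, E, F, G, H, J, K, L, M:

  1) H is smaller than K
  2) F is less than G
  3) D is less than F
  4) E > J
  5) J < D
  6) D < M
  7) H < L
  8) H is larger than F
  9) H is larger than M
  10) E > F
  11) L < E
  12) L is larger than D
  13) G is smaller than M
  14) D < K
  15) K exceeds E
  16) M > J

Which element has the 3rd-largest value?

L

The consecutive relations fix a unique order: J < D < F < G < M < H < L < E < K.
Counting 3 from the largest end gives L.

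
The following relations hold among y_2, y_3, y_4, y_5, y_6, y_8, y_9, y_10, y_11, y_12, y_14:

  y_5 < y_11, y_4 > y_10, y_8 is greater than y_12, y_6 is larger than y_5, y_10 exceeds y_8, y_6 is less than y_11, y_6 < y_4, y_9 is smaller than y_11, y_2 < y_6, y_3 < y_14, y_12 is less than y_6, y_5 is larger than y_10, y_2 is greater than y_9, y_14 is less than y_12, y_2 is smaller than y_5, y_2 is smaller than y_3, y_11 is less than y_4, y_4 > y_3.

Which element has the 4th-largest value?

Piecing the relations together gives one ordering: y_9 < y_2 < y_3 < y_14 < y_12 < y_8 < y_10 < y_5 < y_6 < y_11 < y_4.
The 4th largest is y_5.

y_5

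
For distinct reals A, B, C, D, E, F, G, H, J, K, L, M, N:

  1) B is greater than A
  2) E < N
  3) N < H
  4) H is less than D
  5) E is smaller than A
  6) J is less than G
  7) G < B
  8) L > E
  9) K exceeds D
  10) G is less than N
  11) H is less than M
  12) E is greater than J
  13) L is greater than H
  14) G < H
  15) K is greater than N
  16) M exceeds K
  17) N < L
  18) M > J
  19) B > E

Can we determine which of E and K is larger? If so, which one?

E < N and N < H give E < H.
Then H < D extends the chain to D.
Then D < K extends the chain to K.
So K is larger.

K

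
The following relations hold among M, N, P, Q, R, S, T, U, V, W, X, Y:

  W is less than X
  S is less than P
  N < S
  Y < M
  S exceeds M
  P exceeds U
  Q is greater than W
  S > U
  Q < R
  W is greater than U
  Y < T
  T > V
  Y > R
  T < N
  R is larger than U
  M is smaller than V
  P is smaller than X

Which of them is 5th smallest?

Y

Piecing the relations together gives one ordering: U < W < Q < R < Y < M < V < T < N < S < P < X.
Counting 5 from the smallest end gives Y.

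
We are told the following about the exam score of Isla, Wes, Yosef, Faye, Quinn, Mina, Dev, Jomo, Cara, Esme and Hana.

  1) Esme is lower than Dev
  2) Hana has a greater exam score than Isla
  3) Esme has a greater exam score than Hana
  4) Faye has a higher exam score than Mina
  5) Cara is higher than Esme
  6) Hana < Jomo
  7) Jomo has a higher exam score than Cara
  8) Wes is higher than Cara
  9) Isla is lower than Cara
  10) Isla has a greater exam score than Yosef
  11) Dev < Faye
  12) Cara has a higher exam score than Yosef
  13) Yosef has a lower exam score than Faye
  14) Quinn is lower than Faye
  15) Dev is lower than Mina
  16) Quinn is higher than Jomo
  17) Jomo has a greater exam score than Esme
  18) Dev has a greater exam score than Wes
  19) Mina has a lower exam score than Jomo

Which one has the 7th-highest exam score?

The consecutive relations fix a unique order: Yosef < Isla < Hana < Esme < Cara < Wes < Dev < Mina < Jomo < Quinn < Faye.
The 7th largest is Cara.

Cara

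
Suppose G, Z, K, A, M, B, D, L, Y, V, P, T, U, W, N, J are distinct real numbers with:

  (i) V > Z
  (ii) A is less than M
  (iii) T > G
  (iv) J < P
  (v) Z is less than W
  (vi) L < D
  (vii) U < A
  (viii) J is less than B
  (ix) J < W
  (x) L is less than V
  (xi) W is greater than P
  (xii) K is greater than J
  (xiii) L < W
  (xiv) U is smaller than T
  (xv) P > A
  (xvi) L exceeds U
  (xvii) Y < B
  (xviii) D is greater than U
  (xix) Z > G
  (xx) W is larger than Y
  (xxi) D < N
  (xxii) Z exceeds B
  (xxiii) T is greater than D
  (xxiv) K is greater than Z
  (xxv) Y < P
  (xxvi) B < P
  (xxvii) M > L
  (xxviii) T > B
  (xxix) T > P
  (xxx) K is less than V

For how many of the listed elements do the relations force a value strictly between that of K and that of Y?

The relations place Y below K. An element lies strictly between them when it is forced above Y and also forced below K.
Above Y: {B, Z, P, W, V, T}. Below K: {G, J, B, Z}.
Intersection: {B, Z} — 2.

2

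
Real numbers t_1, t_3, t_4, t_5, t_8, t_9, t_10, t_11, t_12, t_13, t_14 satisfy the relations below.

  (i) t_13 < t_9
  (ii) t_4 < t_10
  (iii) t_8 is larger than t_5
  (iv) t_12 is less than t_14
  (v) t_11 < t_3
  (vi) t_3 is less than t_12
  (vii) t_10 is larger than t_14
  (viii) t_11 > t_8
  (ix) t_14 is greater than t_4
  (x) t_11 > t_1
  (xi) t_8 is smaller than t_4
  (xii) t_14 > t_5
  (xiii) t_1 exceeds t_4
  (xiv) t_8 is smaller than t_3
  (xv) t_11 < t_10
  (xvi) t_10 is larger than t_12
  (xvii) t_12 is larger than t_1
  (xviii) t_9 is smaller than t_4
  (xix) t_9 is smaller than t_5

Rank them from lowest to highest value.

Nothing is placed below t_13, so it is least; from there t_13 < t_9; t_9 < t_5; t_5 < t_8; t_8 < t_4; t_4 < t_1; t_1 < t_11; t_11 < t_3; t_3 < t_12; t_12 < t_14; t_14 < t_10, each given directly.

t_13 < t_9 < t_5 < t_8 < t_4 < t_1 < t_11 < t_3 < t_12 < t_14 < t_10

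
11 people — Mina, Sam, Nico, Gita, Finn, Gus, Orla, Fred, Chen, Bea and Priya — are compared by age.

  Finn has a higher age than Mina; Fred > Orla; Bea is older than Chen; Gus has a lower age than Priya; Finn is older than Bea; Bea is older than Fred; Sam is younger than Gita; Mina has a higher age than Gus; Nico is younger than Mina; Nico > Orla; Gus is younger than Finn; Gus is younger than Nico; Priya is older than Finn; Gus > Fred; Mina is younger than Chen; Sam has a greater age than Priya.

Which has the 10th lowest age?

Chaining the given pairs: Orla < Fred < Gus < Nico < Mina < Chen < Bea < Finn < Priya < Sam < Gita.
The 10th smallest is Sam.

Sam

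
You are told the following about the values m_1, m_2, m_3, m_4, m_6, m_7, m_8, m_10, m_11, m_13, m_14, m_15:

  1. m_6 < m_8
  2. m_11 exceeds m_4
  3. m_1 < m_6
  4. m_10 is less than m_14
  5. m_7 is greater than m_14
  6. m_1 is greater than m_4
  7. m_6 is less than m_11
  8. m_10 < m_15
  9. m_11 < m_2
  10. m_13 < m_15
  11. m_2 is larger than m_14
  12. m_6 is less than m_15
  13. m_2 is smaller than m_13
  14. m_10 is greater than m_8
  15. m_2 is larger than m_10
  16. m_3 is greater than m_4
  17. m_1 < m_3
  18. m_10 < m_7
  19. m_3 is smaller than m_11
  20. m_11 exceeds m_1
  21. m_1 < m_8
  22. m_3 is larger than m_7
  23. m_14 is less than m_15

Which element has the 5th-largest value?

m_3

Chaining the given pairs: m_4 < m_1 < m_6 < m_8 < m_10 < m_14 < m_7 < m_3 < m_11 < m_2 < m_13 < m_15.
The 5th largest is m_3.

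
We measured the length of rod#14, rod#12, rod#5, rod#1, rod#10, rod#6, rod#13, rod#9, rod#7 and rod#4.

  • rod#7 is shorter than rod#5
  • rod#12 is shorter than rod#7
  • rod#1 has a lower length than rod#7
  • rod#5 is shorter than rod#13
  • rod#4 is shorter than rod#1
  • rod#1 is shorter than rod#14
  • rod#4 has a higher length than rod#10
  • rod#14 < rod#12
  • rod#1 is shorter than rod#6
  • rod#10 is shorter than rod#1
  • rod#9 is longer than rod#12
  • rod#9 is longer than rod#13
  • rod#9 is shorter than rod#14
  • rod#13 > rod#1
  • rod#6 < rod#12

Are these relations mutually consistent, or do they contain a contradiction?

We have rod#14 < rod#12 stated directly, yet also rod#12 < rod#7 < rod#5 < rod#13 < rod#9 < rod#14 by chaining the others — so rod#12 < rod#14. Contradiction.

inconsistent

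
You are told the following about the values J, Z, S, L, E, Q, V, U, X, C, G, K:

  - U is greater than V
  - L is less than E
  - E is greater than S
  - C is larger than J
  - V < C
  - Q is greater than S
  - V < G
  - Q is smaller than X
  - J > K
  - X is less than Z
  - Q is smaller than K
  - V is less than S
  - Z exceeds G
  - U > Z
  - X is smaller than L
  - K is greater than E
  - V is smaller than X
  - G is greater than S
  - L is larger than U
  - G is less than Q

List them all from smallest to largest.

V < S < G < Q < X < Z < U < L < E < K < J < C

Each adjacent pair is fixed by a given relation: V < S; S < G; G < Q; Q < X; X < Z; Z < U; U < L; L < E; E < K; K < J; J < C. Chaining them end to end gives the full order.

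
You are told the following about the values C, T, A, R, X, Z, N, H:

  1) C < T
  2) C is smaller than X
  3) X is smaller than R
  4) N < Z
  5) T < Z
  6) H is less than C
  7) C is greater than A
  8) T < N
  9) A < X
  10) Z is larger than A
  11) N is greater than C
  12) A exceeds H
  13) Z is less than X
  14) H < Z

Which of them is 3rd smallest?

Piecing the relations together gives one ordering: H < A < C < T < N < Z < X < R.
The 3rd smallest is C.

C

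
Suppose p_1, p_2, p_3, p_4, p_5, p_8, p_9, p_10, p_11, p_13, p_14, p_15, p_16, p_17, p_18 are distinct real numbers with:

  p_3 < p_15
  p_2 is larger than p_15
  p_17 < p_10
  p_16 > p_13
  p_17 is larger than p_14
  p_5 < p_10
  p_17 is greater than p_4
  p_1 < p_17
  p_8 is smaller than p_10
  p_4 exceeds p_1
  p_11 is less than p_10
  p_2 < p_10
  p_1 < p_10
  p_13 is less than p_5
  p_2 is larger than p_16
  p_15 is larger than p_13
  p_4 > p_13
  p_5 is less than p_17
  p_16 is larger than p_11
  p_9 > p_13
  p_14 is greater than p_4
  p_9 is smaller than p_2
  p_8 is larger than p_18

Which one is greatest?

p_3 is not greatest since p_3 < p_15; p_13 is not greatest since p_13 < p_9; p_11 is not greatest since p_11 < p_10; p_18 is not greatest since p_18 < p_8; p_5 is not greatest since p_5 < p_10; p_1 is not greatest since p_1 < p_4; p_9 is not greatest since p_9 < p_2; p_4 is not greatest since p_4 < p_17; p_15 is not greatest since p_15 < p_2; p_8 is not greatest since p_8 < p_10; p_16 is not greatest since p_16 < p_2; p_14 is not greatest since p_14 < p_17; p_2 is not greatest since p_2 < p_10; p_17 is not greatest since p_17 < p_10.
Only p_10 has nothing above it, so p_10 is the greatest.

p_10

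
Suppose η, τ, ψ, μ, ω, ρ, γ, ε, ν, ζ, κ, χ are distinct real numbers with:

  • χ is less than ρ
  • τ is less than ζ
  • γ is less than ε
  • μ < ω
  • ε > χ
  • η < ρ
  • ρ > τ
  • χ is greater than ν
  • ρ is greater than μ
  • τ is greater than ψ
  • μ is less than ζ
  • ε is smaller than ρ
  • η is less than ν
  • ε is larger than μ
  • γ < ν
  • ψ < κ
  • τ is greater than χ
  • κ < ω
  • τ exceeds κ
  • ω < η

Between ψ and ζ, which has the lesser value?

ψ < κ < ω < η < ν < χ < τ < ζ, by transitivity through κ, ω, η, ν, χ, τ.
So ψ < ζ; ψ is the smaller of the two.

ψ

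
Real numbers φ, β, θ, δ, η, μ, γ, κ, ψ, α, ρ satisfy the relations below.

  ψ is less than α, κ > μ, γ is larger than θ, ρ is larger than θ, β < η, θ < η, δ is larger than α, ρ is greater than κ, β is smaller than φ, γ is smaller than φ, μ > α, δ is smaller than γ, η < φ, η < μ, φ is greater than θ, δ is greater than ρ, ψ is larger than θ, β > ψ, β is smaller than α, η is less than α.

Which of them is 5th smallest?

α

Piecing the relations together gives one ordering: θ < ψ < β < η < α < μ < κ < ρ < δ < γ < φ.
The 5th smallest is α.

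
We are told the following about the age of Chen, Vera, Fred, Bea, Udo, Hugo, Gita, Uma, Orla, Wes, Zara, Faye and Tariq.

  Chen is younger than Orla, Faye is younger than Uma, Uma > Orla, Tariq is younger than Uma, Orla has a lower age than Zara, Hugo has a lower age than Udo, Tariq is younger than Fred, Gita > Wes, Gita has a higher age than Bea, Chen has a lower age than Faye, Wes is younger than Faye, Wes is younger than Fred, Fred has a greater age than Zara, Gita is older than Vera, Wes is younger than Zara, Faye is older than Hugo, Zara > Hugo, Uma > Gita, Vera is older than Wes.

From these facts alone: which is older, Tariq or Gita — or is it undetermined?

Following every chain through Tariq: above Tariq we get Uma, Fred.
Gita is not reached, and no chain runs the other way from Gita to Tariq.
So the given relations leave the order of Tariq and Gita undetermined.

undetermined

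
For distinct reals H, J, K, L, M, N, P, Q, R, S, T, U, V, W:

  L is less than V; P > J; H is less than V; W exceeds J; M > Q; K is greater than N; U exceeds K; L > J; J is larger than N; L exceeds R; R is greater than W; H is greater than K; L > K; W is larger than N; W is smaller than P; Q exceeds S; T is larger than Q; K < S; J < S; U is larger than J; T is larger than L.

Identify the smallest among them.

N

Chaining upward from N: directly above it, J, K, W; then H, U, S, R, L, P; then Q, V, T; then M.
That covers every other element, and nothing is given below N, so N is the smallest.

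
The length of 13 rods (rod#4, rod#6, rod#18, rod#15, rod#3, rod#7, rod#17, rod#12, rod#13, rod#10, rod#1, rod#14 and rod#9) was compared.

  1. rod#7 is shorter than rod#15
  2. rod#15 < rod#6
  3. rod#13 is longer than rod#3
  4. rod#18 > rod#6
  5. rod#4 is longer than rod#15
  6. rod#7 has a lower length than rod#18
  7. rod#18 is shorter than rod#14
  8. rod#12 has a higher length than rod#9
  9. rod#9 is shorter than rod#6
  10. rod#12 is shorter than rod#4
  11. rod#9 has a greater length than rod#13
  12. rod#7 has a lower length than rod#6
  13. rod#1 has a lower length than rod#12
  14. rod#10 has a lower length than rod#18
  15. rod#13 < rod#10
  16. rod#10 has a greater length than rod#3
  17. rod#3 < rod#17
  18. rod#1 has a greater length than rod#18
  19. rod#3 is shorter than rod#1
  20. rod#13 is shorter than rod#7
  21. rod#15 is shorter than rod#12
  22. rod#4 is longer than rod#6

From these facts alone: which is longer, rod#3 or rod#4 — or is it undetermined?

rod#4

rod#3 < rod#13 < rod#7 < rod#15 < rod#6 < rod#18 < rod#1 < rod#12 < rod#4, by transitivity through rod#13, rod#7, rod#15, rod#6, rod#18, rod#1, rod#12.
So rod#4 is longer.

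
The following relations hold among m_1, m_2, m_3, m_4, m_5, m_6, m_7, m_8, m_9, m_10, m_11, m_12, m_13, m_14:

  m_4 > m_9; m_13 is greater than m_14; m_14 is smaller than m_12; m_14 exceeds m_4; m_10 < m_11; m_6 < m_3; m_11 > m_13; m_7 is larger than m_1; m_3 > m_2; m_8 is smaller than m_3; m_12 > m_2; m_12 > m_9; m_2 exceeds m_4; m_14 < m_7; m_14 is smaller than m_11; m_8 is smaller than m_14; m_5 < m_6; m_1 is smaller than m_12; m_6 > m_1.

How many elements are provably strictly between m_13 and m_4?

1

The relations place m_4 below m_13. An element lies strictly between them when it is forced above m_4 and also forced below m_13.
Above m_4: {m_14, m_2, m_7, m_3, m_12, m_11}. Below m_13: {m_9, m_8, m_14}.
Intersection: {m_14} — 1.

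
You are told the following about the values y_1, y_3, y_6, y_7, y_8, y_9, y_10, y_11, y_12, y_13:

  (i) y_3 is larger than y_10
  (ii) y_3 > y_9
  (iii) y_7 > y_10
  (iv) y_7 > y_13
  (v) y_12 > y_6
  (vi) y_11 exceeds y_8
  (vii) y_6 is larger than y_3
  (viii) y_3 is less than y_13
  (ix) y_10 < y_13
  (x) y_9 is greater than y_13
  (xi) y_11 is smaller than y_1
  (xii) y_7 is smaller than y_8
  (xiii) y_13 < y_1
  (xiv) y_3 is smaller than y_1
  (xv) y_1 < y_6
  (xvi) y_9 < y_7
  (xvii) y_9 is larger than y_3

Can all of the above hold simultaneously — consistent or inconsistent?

Chaining the given relations yields y_3 < y_13 < y_9, so y_3 < y_9. But one relation states y_9 < y_3. These cannot both hold.

inconsistent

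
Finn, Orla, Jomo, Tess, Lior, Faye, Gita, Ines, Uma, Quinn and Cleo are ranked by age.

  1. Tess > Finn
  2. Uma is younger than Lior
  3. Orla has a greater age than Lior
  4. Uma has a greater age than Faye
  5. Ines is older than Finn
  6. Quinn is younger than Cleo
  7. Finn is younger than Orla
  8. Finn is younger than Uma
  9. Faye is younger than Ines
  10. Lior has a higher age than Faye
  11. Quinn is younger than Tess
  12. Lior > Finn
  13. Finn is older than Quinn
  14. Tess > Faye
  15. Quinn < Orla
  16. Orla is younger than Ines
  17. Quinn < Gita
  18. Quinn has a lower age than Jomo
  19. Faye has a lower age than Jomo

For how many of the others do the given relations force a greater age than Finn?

From Finn the given relations immediately reach Uma, Tess, Lior, Orla, Ines.
No other element is forced above Finn by the given relations, so the count is 5.

5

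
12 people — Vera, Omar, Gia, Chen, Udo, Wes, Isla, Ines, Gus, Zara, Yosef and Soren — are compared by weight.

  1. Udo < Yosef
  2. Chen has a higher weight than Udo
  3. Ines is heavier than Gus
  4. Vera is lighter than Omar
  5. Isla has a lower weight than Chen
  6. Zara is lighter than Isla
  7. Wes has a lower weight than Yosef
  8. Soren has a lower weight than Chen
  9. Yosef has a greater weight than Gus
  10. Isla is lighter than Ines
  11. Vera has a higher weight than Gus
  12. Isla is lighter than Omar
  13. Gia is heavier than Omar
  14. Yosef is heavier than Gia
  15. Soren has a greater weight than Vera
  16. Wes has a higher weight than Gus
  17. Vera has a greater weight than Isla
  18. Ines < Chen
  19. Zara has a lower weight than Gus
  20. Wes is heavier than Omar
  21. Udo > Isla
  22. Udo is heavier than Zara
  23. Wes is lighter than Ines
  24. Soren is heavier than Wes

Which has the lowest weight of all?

Chaining upward from Zara: directly above it, Isla, Gus, Udo; then Vera, Omar, Wes, Ines, Yosef, Chen; then Gia, Soren.
That covers every other element, and nothing is given below Zara, so Zara is the lowest weight.

Zara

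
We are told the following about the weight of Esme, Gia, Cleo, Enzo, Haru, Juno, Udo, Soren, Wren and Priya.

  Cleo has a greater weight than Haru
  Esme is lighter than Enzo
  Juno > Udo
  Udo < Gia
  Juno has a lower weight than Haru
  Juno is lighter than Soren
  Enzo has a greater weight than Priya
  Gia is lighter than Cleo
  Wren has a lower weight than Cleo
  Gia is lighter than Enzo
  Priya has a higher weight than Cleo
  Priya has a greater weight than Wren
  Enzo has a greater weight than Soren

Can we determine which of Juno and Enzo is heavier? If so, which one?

Enzo

The relevant relations are Juno < Haru; Haru < Cleo; Cleo < Priya; Priya < Enzo.
Chaining these gives Juno < Haru < Cleo < Priya < Enzo.
So Enzo is heavier.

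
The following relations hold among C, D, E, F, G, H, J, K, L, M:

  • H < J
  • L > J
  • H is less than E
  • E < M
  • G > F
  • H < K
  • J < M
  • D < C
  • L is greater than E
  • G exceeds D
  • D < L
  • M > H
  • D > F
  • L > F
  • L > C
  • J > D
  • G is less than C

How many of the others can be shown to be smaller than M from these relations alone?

From M the given relations immediately reach H, E, J.
From those, D — 4 in total.
From those, F — 5 in total.
No other element is forced below M by the given relations, so the count is 5.

5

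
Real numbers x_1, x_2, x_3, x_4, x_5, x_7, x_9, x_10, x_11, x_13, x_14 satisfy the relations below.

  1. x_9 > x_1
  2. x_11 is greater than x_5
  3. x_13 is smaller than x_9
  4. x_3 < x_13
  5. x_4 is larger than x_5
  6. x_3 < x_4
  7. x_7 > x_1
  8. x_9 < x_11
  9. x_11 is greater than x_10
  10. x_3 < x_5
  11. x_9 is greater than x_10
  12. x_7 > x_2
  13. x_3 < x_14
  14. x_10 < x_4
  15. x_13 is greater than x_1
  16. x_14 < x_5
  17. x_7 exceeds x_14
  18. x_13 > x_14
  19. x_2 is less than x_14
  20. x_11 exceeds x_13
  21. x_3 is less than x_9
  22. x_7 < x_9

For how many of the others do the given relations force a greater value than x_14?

6

Directly above x_14: x_7, x_13, x_5.
One step further: x_4, x_9, x_11 (6 so far).
No other element is forced above x_14 by the given relations, so the count is 6.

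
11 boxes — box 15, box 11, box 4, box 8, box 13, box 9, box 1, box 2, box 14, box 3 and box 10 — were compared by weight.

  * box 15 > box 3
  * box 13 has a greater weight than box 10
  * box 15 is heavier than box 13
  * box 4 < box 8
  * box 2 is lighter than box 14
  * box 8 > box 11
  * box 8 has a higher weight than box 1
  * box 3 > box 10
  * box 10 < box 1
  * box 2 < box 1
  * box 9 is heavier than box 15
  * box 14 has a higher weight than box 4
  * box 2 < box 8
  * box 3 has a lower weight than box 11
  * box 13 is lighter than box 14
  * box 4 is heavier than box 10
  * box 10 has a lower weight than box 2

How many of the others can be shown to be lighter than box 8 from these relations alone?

6

From box 8 the given relations immediately reach box 2, box 11, box 1, box 4.
From those, box 10, box 3 — 6 in total.
No other element is forced below box 8 by the given relations, so the count is 6.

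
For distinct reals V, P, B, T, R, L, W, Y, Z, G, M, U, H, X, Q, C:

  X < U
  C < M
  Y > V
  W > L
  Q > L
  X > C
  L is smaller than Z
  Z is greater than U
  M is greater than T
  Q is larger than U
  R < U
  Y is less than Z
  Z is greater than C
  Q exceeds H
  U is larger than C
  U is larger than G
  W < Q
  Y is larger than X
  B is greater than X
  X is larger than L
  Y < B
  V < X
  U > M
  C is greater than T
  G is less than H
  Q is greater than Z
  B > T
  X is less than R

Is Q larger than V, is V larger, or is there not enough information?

Link the given pairs in sequence: V < X; X < R; R < U; U < Q.
Chaining these gives V < X < R < U < Q.
So Q is larger.

Q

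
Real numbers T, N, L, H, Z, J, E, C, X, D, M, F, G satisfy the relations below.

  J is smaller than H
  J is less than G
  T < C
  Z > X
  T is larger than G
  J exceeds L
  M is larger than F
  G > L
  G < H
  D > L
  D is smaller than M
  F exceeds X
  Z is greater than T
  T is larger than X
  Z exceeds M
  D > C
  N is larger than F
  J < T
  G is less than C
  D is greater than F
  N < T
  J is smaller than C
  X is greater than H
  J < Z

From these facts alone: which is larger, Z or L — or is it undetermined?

Z

Link the given pairs in sequence: L < J; J < G; G < H; H < X; X < F; F < N; N < T; T < C; C < D; D < M; M < Z.
Chaining these gives L < J < G < H < X < F < N < T < C < D < M < Z.
So Z is larger.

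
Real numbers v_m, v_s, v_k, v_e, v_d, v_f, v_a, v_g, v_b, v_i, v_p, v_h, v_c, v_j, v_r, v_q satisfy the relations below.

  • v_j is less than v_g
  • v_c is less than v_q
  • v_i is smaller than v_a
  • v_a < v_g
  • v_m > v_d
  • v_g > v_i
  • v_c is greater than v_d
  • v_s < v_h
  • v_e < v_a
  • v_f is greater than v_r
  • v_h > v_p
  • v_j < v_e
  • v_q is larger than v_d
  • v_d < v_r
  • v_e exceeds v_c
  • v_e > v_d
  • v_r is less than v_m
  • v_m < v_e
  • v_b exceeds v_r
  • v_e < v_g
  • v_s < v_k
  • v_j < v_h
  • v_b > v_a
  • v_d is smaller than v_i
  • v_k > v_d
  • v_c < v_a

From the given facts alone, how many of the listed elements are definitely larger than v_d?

11

From v_d the given relations immediately reach v_r, v_i, v_c, v_m, v_e, v_q, v_k.
From those, v_a, v_b, v_g, v_f — 11 in total.
Nothing else is reachable above v_d; 11 in all.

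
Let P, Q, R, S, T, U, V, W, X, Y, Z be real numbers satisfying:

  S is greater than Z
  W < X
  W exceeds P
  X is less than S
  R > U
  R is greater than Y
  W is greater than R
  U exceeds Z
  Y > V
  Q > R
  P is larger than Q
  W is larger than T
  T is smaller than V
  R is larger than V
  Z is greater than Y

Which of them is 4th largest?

Piecing the relations together gives one ordering: T < V < Y < Z < U < R < Q < P < W < X < S.
The 4th largest is P.

P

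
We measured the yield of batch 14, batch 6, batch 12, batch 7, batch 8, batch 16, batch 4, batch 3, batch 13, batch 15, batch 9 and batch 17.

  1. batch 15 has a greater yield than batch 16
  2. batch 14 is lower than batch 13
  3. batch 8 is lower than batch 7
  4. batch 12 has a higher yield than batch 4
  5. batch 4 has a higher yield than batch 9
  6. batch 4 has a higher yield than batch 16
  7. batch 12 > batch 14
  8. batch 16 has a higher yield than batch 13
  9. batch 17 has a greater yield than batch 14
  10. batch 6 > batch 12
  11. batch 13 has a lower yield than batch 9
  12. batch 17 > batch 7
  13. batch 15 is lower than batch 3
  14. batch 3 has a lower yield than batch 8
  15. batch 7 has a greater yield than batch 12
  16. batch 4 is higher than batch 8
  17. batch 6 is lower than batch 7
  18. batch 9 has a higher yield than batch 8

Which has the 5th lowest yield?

The consecutive relations fix a unique order: batch 14 < batch 13 < batch 16 < batch 15 < batch 3 < batch 8 < batch 9 < batch 4 < batch 12 < batch 6 < batch 7 < batch 17.
Counting 5 from the smallest end gives batch 3.

batch 3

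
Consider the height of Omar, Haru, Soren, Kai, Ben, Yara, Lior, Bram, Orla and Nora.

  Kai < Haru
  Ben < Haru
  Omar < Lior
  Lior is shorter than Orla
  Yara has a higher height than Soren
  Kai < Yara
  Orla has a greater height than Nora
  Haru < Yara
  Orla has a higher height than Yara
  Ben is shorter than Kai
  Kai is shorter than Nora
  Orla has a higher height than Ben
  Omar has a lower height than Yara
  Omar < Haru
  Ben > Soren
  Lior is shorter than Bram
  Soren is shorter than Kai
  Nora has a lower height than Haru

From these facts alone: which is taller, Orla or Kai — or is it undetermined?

Link the given pairs in sequence: Kai < Nora; Nora < Haru; Haru < Yara; Yara < Orla.
Together: Kai < Nora < Haru < Yara < Orla.
So Orla is taller.

Orla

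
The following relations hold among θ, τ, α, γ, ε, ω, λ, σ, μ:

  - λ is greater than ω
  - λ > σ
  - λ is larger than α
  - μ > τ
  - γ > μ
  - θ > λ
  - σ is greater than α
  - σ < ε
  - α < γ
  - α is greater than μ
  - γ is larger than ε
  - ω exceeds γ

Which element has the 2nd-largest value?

Chaining the given pairs: τ < μ < α < σ < ε < γ < ω < λ < θ.
The 2nd largest is λ.

λ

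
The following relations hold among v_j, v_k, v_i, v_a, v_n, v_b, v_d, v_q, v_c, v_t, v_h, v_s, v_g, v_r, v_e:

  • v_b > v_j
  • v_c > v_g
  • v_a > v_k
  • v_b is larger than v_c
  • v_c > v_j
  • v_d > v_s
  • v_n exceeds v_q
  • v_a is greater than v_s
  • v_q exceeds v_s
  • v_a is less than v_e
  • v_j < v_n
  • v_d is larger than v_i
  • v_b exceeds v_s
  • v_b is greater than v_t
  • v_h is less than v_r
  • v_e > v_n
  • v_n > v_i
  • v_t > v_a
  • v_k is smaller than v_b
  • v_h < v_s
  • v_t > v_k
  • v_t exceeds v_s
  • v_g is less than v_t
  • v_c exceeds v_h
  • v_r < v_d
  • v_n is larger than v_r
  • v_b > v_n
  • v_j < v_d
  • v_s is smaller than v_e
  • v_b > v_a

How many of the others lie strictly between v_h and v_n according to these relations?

The relations place v_h below v_n. An element lies strictly between them when it is forced above v_h and also forced below v_n.
Above v_h: {v_r, v_s, v_q, v_a, v_c, v_t, v_b, v_d, v_e}. Below v_n: {v_j, v_r, v_s, v_q, v_i}.
Intersection: {v_r, v_s, v_q} — 3.

3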